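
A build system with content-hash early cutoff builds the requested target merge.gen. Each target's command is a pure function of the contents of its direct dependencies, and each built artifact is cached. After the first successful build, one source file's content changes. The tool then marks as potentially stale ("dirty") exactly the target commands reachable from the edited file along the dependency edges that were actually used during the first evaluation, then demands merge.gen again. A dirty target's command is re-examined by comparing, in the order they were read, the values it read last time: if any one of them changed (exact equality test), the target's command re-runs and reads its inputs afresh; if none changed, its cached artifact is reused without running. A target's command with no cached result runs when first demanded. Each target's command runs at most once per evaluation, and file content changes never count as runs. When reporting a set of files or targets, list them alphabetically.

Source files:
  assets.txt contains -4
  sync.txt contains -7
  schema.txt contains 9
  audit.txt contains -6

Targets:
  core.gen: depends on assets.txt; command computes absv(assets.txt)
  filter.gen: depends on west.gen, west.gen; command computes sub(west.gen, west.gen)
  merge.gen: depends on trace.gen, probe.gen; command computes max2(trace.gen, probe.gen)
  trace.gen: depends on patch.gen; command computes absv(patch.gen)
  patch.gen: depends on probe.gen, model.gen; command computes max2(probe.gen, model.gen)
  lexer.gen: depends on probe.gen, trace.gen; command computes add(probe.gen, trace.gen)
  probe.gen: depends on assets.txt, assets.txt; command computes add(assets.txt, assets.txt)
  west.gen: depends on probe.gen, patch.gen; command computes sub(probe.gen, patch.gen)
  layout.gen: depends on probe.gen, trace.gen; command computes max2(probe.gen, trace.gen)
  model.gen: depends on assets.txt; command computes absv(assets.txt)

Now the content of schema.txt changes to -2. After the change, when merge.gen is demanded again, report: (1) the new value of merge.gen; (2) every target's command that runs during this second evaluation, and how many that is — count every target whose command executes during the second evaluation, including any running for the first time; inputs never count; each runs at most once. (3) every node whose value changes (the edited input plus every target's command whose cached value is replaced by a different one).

New value of merge.gen: 4.
Target commands that run: none — 0 in total.
Values that change: schema.txt.
Key observation: schema.txt is never demanded by the output, so the edit triggers no recomputation at all.

First evaluation (everything demanded from the output):
  model.gen = absv(-4) = 4
  probe.gen = add(-4, -4) = -8
  patch.gen = max2(-8, 4) = 4
  trace.gen = absv(4) = 4
  merge.gen = max2(4, -8) = 4

Propagation after the edit:
  schema.txt feeds no computation that the output demands — nothing is marked dirty and nothing runs.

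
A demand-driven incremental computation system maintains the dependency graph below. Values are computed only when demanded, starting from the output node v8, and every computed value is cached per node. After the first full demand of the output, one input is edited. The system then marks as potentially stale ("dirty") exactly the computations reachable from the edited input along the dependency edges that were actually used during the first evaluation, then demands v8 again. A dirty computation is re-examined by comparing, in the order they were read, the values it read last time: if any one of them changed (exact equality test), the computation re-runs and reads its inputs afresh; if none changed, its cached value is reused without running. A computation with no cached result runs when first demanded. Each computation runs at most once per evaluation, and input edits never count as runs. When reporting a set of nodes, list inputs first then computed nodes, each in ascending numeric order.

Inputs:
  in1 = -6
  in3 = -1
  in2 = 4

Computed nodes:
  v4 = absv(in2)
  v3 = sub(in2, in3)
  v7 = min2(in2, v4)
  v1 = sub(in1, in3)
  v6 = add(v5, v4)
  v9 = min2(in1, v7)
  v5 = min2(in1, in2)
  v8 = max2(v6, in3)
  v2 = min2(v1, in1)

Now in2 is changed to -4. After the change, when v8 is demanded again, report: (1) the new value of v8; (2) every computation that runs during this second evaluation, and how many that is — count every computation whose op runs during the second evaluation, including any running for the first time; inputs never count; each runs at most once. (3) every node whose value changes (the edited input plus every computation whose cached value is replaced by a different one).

First evaluation (everything demanded from the output):
  v4 = absv(4) = 4
  v5 = min2(-6, 4) = -6
  v6 = add(-6, 4) = -2
  v8 = max2(-2, -1) = -1

Propagation after the edit:
  v4: runs — in2 4->-4; result 4 (same value as before).
  v5: runs — in2 4->-4; result -6 (same value as before).
  v6: checked — values it read are unchanged (v5 unchanged, v4 unchanged); reused cached -2 without running.
  v8: checked — values it read are unchanged (v6 unchanged, in3 unchanged); reused cached -1 without running.

Key observation: the cutoff stops propagation at v6 — its inputs' values are unchanged, so it reuses its cache.

New value of v8: -1.
Computations that run: v4, v5 — 2 in total.
Values that change: in2.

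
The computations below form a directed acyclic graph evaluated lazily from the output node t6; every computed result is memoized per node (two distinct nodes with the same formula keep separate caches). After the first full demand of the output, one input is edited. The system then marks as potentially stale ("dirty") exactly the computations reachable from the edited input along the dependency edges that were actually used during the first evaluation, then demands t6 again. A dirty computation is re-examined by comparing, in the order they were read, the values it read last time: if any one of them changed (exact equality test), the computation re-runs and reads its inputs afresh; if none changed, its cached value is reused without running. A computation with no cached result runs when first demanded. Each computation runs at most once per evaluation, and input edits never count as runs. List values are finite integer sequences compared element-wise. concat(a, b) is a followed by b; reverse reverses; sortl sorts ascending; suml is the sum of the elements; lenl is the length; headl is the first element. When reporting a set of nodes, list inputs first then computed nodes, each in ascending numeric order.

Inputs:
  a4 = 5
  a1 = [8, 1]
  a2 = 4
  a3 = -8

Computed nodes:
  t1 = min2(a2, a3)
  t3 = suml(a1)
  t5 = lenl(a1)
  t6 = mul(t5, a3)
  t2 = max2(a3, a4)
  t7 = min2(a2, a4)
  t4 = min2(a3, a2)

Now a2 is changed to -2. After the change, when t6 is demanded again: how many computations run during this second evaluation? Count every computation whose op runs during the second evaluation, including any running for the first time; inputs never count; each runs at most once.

0 computations run: none.
Note the shortcut — a2 feeds only undemanded nodes, so no recomputation happens.

First demand of the output computes:
  t5 = lenl([8, 1]) = 2
  t6 = mul(2, -8) = -16

After the edit, cleaning proceeds:
  a2 only reaches undemanded nodes; the second demand re-runs nothing.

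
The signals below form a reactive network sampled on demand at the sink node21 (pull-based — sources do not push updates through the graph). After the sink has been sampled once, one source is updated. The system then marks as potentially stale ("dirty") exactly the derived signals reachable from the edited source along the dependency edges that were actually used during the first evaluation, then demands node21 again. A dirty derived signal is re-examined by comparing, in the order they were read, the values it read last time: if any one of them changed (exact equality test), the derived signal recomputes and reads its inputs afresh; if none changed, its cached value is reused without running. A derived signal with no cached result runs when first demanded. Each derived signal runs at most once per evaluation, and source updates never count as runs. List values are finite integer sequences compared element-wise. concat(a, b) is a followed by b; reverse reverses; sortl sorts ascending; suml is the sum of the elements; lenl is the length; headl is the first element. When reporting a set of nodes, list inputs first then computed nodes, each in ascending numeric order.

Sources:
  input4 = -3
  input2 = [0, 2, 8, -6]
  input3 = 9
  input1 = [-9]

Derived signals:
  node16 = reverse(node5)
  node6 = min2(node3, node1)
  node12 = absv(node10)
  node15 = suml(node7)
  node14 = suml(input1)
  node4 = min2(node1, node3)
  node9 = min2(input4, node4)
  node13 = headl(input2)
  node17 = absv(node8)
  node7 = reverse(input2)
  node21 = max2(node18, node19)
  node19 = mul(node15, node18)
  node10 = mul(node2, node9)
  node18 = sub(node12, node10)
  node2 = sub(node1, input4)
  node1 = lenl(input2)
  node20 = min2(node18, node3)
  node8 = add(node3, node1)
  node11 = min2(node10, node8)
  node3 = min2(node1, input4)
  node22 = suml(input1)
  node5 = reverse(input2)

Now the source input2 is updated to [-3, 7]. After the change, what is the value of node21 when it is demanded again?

node21 now evaluates to 120.
The important point: at node9 every value read last time is unchanged, so the dirty flag clears without a run.

Initial pass — values computed on the first demand:
  node1 = lenl([0, 2, 8, -6]) = 4
  node2 = sub(4, -3) = 7
  node3 = min2(4, -3) = -3
  node4 = min2(4, -3) = -3
  node7 = reverse([0, 2, 8, -6]) = [-6, 8, 2, 0]
  node9 = min2(-3, -3) = -3
  node10 = mul(7, -3) = -21
  node12 = absv(-21) = 21
  node15 = suml([-6, 8, 2, 0]) = 4
  node18 = sub(21, -21) = 42
  node19 = mul(4, 42) = 168
  node21 = max2(42, 168) = 168

Second demand — change propagation:
  node1: re-runs because input2 [0, 2, 8, -6]->[-3, 7]; new result 2.
  node2: re-runs because node1 4->2; new result 5.
  node3: re-runs because node1 4->2; new result -3 (unchanged).
  node4: re-runs because node1 4->2; new result -3 (unchanged).
  node7: re-runs because input2 [0, 2, 8, -6]->[-3, 7]; new result [7, -3].
  node9: re-examined; everything it read last time is the same (input4 unchanged, node4 unchanged) — cache -3 kept, no run.
  node10: re-runs because node2 7->5; new result -15.
  node12: re-runs because node10 -21->-15; new result 15.
  node15: re-runs because node7 [-6, 8, 2, 0]->[7, -3]; new result 4 (unchanged).
  node18: re-runs because node12 21->15; node10 -21->-15; new result 30.
  node19: re-runs because node18 42->30; new result 120.
  node21: re-runs because node18 42->30; node19 168->120; new result 120.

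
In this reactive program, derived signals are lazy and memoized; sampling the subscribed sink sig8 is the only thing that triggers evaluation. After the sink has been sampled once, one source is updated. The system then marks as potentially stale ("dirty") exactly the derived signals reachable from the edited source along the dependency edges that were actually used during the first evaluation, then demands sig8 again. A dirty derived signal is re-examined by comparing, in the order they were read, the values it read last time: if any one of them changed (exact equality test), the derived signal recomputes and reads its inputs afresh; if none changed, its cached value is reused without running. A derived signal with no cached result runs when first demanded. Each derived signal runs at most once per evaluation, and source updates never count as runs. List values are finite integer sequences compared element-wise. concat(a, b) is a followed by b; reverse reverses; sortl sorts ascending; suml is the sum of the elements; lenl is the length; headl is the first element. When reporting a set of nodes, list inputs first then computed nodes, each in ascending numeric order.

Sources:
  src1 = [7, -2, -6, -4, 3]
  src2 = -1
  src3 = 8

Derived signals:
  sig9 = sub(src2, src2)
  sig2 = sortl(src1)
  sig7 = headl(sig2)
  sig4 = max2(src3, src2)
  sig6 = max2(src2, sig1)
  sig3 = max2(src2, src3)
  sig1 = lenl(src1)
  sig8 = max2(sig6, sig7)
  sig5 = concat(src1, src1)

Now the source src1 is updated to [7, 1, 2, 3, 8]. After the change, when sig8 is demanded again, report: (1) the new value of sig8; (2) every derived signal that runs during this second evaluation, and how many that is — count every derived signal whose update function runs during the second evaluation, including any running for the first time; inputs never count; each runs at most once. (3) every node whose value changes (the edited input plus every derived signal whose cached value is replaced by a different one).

First demand of the output computes:
  sig1 = lenl([7, -2, -6, -4, 3]) = 5
  sig2 = sortl([7, -2, -6, -4, 3]) = [-6, -4, -2, 3, 7]
  sig6 = max2(-1, 5) = 5
  sig7 = headl([-6, -4, -2, 3, 7]) = -6
  sig8 = max2(5, -6) = 5

After the edit, cleaning proceeds:
  sig1: a read changed (src1 [7, -2, -6, -4, 3]->[7, 1, 2, 3, 8]) — executes, giving 5 — identical to its old value.
  sig2: a read changed (src1 [7, -2, -6, -4, 3]->[7, 1, 2, 3, 8]) — executes, giving [1, 2, 3, 7, 8].
  sig6: dirty, but its reads are unchanged (src2 unchanged, sig1 unchanged); cached 5 stands.
  sig7: a read changed (sig2 [-6, -4, -2, 3, 7]->[1, 2, 3, 7, 8]) — executes, giving 1.
  sig8: a read changed (sig7 -6->1) — executes, giving 5 — identical to its old value.

Note where the cutoff bites: sig6 is checked, finds nothing changed, and keeps its cache.

Demanding sig8 again yields 5.
4 derived signals run: sig1, sig2, sig7, sig8.
The nodes whose values change: src1, sig2, sig7.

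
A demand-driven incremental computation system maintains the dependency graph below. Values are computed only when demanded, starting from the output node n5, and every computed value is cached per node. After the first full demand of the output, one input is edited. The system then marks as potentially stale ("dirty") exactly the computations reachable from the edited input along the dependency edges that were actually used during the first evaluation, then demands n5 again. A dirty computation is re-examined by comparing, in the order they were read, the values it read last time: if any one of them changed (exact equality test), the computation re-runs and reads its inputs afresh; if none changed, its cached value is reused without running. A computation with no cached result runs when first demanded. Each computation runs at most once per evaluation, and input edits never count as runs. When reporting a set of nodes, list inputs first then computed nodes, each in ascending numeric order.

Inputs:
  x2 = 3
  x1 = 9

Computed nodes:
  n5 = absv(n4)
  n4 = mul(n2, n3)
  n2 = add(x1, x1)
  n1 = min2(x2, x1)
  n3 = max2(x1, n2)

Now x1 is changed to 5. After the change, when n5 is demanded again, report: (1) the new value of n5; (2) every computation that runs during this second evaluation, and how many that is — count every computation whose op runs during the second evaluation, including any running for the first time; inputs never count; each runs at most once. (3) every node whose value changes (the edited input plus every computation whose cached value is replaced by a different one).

First evaluation (everything demanded from the output):
  n2 = add(9, 9) = 18
  n3 = max2(9, 18) = 18
  n4 = mul(18, 18) = 324
  n5 = absv(324) = 324

Propagation after the edit:
  n2: runs — x1 9->5; x1 9->5; result 10.
  n3: runs — x1 9->5; n2 18->10; result 10.
  n4: runs — n2 18->10; n3 18->10; result 100.
  n5: runs — n4 324->100; result 100.

New value of n5: 100.
Computations that run: n2, n3, n4, n5 — 4 in total.
Values that change: x1, n2, n3, n4, n5.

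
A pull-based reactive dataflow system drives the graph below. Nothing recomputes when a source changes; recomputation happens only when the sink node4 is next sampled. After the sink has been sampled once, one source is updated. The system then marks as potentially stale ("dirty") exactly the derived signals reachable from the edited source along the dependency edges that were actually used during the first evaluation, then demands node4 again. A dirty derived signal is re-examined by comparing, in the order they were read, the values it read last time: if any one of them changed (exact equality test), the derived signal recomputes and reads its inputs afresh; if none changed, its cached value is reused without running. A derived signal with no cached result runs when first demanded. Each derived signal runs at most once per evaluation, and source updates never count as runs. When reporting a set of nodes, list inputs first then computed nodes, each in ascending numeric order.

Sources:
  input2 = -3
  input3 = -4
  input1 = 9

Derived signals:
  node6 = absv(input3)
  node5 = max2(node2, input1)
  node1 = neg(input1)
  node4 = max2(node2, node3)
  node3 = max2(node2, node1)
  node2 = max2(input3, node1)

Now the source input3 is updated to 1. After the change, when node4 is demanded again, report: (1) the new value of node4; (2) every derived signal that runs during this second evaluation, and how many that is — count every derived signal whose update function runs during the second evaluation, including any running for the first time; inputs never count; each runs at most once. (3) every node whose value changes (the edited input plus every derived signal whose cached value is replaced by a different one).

First evaluation (everything demanded from the output):
  node1 = neg(9) = -9
  node2 = max2(-4, -9) = -4
  node3 = max2(-4, -9) = -4
  node4 = max2(-4, -4) = -4

Propagation after the edit:
  node2: runs — input3 -4->1; result 1.
  node3: runs — node2 -4->1; result 1.
  node4: runs — node2 -4->1; node3 -4->1; result 1.

New value of node4: 1.
Derived signals that run: node2, node3, node4 — 3 in total.
Values that change: input3, node2, node3, node4.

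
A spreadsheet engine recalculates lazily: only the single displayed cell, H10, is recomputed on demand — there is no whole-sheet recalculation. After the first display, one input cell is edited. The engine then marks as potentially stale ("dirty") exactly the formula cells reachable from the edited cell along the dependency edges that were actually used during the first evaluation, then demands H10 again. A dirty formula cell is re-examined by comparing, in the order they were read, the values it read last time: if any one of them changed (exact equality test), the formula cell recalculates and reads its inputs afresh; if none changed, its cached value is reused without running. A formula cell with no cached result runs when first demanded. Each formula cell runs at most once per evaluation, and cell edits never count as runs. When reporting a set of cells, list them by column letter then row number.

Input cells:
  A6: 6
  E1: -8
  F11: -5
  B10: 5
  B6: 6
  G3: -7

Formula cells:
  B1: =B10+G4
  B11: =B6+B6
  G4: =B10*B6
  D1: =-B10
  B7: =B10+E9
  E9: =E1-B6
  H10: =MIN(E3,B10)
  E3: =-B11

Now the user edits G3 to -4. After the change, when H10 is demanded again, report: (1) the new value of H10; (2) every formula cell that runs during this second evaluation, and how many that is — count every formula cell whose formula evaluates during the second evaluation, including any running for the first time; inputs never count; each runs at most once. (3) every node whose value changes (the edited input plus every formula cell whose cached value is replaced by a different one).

New value of H10: -12.
Formula cells that run: none — 0 in total.
Values that change: G3.
Key observation: G3 is never demanded by the output, so the edit triggers no recomputation at all.

First evaluation (everything demanded from the output):
  B11 = 6 + 6 = 12
  E3 = -(12) = -12
  H10 = MIN(-12, 5) = -12

Propagation after the edit:
  G3 feeds no computation that the output demands — nothing is marked dirty and nothing runs.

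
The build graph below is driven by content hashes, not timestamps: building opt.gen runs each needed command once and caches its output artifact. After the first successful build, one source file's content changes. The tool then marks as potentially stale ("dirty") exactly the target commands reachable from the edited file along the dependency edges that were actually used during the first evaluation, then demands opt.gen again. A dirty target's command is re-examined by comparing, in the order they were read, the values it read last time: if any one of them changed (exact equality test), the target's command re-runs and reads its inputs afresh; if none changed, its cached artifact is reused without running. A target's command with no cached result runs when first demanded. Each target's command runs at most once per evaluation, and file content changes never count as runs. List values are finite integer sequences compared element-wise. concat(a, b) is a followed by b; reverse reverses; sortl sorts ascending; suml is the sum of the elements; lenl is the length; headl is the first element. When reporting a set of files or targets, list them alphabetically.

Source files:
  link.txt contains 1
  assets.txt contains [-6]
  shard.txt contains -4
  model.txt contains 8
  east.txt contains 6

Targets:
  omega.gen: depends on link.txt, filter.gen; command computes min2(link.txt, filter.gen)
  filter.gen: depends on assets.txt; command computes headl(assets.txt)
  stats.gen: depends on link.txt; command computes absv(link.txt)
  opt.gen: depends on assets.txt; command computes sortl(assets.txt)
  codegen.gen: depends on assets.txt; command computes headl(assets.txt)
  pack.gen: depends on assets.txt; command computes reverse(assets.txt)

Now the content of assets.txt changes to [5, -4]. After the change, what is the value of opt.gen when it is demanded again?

Initial pass — values computed on the first demand:
  opt.gen = sortl([-6]) = [-6]

Second demand — change propagation:
  opt.gen: re-runs because assets.txt [-6]->[5, -4]; new result [-4, 5].

opt.gen now evaluates to [-4, 5].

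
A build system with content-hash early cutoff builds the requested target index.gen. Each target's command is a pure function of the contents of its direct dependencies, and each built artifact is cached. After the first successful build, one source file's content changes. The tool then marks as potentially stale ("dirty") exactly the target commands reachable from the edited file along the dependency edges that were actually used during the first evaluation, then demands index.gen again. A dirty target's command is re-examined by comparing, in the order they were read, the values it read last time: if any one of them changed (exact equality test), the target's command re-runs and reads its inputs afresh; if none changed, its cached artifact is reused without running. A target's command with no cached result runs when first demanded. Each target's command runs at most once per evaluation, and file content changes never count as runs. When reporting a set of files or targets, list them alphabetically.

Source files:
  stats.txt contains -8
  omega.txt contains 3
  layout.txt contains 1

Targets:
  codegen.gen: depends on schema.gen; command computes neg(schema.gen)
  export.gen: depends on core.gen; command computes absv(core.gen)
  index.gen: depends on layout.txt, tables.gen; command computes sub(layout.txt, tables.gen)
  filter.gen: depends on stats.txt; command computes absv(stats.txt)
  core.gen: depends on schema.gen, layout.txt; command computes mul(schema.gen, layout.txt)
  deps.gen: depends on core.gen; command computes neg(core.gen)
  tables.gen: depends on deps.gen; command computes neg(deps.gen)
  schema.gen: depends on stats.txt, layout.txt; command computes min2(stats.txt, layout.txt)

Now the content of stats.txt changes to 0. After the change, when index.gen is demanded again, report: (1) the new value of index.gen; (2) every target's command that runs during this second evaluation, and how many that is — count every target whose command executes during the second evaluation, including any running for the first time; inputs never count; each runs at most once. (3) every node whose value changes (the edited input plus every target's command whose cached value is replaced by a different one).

New value of index.gen: 1.
Target commands that run: core.gen, deps.gen, index.gen, schema.gen, tables.gen — 5 in total.
Values that change: core.gen, deps.gen, index.gen, schema.gen, stats.txt, tables.gen.

First evaluation (everything demanded from the output):
  schema.gen = min2(-8, 1) = -8
  core.gen = mul(-8, 1) = -8
  deps.gen = neg(-8) = 8
  tables.gen = neg(8) = -8
  index.gen = sub(1, -8) = 9

Propagation after the edit:
  schema.gen: runs — stats.txt -8->0; result 0.
  core.gen: runs — schema.gen -8->0; result 0.
  deps.gen: runs — core.gen -8->0; result 0.
  tables.gen: runs — deps.gen 8->0; result 0.
  index.gen: runs — tables.gen -8->0; result 1.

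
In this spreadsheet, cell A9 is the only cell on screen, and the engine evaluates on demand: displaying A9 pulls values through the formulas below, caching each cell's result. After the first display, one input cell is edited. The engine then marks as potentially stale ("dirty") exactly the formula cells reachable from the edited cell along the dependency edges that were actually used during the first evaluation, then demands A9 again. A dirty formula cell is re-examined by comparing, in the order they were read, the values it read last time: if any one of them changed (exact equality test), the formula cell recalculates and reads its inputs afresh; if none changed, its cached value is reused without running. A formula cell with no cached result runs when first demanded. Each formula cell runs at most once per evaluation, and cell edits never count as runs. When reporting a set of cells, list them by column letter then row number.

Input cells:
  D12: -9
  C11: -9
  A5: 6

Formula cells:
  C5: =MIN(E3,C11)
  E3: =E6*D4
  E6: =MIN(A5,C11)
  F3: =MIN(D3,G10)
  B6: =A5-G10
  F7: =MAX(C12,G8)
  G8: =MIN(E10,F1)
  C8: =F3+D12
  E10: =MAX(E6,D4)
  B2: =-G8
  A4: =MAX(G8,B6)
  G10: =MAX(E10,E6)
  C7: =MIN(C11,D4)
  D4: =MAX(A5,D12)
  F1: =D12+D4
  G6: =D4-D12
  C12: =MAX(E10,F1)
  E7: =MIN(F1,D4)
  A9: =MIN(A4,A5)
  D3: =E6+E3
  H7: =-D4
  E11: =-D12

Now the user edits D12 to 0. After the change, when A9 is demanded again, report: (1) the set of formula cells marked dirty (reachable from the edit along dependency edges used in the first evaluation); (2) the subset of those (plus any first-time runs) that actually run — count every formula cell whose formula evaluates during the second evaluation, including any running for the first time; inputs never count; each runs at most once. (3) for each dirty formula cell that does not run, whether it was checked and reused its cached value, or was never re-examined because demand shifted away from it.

Initial pass — values computed on the first demand:
  D4 = MAX(6, -9) = 6
  E6 = MIN(6, -9) = -9
  E10 = MAX(-9, 6) = 6
  F1 = -9 + 6 = -3
  G8 = MIN(6, -3) = -3
  G10 = MAX(6, -9) = 6
  B6 = 6 - 6 = 0
  A4 = MAX(-3, 0) = 0
  A9 = MIN(0, 6) = 0

Second demand — change propagation:
  D4: re-runs because D12 -9->0; new result 6 (unchanged).
  E10: re-examined; everything it read last time is the same (E6 unchanged, D4 unchanged) — cache 6 kept, no run.
  F1: re-runs because D12 -9->0; new result 6.
  G8: re-runs because F1 -3->6; new result 6.
  G10: re-examined; everything it read last time is the same (E10 unchanged, E6 unchanged) — cache 6 kept, no run.
  B6: re-examined; everything it read last time is the same (A5 unchanged, G10 unchanged) — cache 0 kept, no run.
  A4: re-runs because G8 -3->6; new result 6.
  A9: re-runs because A4 0->6; new result 6.

The important point: at E10 every value read last time is unchanged, so the dirty flag clears without a run.

Dirty set: A4, A9, B6, D4, E10, F1, G8, G10.
Run set: A4, A9, D4, F1, G8 (5 run).
Re-examined without running (cache reused): B6, E10, G10.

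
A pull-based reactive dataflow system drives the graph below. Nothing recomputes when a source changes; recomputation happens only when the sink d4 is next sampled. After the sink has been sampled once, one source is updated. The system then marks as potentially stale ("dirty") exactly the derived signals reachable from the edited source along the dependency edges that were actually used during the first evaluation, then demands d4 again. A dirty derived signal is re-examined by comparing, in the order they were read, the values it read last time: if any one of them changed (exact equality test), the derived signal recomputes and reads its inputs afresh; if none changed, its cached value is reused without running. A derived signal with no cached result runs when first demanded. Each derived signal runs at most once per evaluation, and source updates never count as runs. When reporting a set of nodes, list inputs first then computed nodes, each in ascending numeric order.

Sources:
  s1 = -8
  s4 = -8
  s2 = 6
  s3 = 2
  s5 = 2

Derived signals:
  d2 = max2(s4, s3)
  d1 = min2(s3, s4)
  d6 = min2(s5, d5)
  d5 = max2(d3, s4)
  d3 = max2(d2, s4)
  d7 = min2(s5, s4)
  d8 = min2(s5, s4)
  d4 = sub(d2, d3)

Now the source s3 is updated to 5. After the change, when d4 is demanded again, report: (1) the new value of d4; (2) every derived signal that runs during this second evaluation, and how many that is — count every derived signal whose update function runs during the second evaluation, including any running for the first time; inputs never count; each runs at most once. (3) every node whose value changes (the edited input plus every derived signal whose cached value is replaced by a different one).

New value of d4: 0.
Derived signals that run: d2, d3, d4 — 3 in total.
Values that change: s3, d2, d3.

First evaluation (everything demanded from the output):
  d2 = max2(-8, 2) = 2
  d3 = max2(2, -8) = 2
  d4 = sub(2, 2) = 0

Propagation after the edit:
  d2: runs — s3 2->5; result 5.
  d3: runs — d2 2->5; result 5.
  d4: runs — d2 2->5; d3 2->5; result 0 (same value as before).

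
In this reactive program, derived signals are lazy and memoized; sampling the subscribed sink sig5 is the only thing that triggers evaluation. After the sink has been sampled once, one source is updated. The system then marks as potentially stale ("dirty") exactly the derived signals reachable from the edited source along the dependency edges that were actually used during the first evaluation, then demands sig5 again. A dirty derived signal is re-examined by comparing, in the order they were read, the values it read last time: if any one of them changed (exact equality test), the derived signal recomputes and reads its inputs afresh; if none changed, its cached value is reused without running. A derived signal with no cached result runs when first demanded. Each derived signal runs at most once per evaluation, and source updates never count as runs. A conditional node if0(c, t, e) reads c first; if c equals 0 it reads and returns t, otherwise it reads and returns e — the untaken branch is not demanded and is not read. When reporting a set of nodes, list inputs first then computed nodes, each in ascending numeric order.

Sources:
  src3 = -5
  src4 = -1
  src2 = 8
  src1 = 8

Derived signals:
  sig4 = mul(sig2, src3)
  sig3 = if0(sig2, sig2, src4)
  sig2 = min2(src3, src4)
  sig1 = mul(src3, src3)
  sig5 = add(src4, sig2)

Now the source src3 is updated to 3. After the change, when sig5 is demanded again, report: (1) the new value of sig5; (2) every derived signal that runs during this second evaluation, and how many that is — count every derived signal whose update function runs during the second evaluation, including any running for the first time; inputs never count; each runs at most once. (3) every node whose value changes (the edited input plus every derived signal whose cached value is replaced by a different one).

First demand of the output computes:
  sig2 = min2(-5, -1) = -5
  sig5 = add(-1, -5) = -6

After the edit, cleaning proceeds:
  sig2: a read changed (src3 -5->3) — executes, giving -1.
  sig5: a read changed (sig2 -5->-1) — executes, giving -2.

Demanding sig5 again yields -2.
2 derived signals run: sig2, sig5.
The nodes whose values change: src3, sig2, sig5.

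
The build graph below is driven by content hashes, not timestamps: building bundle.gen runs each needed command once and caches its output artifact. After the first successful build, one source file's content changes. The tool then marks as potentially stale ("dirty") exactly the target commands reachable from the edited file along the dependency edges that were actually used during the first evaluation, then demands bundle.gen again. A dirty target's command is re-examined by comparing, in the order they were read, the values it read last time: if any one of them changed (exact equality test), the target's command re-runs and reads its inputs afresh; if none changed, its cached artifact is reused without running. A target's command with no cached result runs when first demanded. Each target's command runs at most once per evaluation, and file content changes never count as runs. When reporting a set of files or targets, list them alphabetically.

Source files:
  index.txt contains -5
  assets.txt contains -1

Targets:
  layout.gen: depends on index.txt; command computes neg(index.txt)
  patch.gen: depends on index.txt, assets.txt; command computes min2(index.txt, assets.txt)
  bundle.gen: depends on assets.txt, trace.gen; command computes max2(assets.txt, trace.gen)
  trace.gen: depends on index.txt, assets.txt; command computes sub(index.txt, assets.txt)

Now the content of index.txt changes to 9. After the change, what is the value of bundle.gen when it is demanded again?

bundle.gen now evaluates to 10.

Initial pass — values computed on the first demand:
  trace.gen = sub(-5, -1) = -4
  bundle.gen = max2(-1, -4) = -1

Second demand — change propagation:
  trace.gen: re-runs because index.txt -5->9; new result 10.
  bundle.gen: re-runs because trace.gen -4->10; new result 10.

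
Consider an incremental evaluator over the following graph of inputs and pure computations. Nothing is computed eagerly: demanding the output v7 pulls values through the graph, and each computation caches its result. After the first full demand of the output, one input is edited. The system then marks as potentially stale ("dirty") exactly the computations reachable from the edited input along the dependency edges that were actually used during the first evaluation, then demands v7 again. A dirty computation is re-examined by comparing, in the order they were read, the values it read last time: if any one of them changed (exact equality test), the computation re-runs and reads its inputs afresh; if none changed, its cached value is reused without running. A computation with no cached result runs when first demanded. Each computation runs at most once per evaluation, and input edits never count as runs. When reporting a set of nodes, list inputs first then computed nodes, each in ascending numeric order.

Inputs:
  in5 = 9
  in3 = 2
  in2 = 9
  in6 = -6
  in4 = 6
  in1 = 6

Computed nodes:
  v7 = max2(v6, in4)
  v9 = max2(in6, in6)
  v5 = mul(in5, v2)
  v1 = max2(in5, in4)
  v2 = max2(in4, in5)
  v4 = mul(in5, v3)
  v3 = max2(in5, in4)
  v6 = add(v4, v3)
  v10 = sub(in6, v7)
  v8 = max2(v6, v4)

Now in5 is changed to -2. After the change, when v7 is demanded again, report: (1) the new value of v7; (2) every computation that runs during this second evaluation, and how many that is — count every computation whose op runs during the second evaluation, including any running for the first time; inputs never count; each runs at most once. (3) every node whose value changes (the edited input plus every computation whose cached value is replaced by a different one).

v7 now evaluates to 6.
Run set: v3, v4, v6, v7 (4 run).
Changed values: in5, v3, v4, v6, v7.

Initial pass — values computed on the first demand:
  v3 = max2(9, 6) = 9
  v4 = mul(9, 9) = 81
  v6 = add(81, 9) = 90
  v7 = max2(90, 6) = 90

Second demand — change propagation:
  v3: re-runs because in5 9->-2; new result 6.
  v4: re-runs because in5 9->-2; v3 9->6; new result -12.
  v6: re-runs because v4 81->-12; v3 9->6; new result -6.
  v7: re-runs because v6 90->-6; new result 6.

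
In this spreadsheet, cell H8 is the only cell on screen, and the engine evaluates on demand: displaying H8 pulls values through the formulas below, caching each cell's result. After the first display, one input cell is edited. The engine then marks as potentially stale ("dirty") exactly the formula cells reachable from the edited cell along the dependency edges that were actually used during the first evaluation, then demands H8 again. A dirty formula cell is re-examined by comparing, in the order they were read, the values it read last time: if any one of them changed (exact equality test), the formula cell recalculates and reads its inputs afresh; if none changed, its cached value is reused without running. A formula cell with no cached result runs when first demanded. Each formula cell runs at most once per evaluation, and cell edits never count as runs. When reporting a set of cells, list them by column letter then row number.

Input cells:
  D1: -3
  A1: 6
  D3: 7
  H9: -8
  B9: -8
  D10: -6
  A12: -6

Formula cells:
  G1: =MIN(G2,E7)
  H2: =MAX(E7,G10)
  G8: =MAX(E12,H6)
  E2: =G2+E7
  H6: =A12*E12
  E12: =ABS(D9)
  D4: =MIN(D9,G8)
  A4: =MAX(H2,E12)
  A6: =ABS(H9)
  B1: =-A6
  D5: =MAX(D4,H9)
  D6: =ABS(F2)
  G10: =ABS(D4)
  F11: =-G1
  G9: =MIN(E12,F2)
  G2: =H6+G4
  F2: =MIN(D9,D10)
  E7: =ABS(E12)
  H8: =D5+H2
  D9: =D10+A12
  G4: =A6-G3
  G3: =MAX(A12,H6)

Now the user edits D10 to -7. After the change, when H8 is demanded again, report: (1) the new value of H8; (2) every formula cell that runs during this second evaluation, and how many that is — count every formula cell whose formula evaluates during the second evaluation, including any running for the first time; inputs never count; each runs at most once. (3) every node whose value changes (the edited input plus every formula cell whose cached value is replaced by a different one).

H8 now evaluates to 5.
Run set: D4, D5, D9, E7, E12, G8, G10, H2, H6, H8 (10 run).
Changed values: D4, D9, D10, E7, E12, G8, G10, H2, H6, H8.

Initial pass — values computed on the first demand:
  D9 = -6 + -6 = -12
  E12 = ABS(-12) = 12
  E7 = ABS(12) = 12
  H6 = -6 * 12 = -72
  G8 = MAX(12, -72) = 12
  D4 = MIN(-12, 12) = -12
  D5 = MAX(-12, -8) = -8
  G10 = ABS(-12) = 12
  H2 = MAX(12, 12) = 12
  H8 = -8 + 12 = 4

Second demand — change propagation:
  D9: re-runs because D10 -6->-7; new result -13.
  E12: re-runs because D9 -12->-13; new result 13.
  E7: re-runs because E12 12->13; new result 13.
  H6: re-runs because E12 12->13; new result -78.
  G8: re-runs because E12 12->13; H6 -72->-78; new result 13.
  D4: re-runs because D9 -12->-13; G8 12->13; new result -13.
  D5: re-runs because D4 -12->-13; new result -8 (unchanged).
  G10: re-runs because D4 -12->-13; new result 13.
  H2: re-runs because E7 12->13; G10 12->13; new result 13.
  H8: re-runs because H2 12->13; new result 5.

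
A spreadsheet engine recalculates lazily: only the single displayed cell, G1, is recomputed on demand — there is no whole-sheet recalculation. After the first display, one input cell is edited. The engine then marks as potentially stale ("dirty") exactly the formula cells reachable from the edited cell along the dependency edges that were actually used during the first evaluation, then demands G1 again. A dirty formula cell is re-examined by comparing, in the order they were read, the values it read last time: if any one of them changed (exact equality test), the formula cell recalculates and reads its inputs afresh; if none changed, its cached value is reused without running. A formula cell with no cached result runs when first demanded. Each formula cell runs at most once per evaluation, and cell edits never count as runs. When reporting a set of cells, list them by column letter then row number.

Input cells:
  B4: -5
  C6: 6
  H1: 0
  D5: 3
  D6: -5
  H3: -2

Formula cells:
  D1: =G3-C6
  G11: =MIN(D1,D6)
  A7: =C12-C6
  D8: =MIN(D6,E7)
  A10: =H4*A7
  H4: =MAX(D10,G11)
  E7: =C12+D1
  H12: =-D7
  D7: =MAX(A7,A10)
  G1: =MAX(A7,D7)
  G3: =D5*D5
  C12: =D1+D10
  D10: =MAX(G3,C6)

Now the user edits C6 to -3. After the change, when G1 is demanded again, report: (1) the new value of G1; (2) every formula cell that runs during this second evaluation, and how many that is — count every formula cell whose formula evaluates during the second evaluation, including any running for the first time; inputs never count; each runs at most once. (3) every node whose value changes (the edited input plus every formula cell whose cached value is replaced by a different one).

First evaluation (everything demanded from the output):
  G3 = 3 * 3 = 9
  D1 = 9 - 6 = 3
  D10 = MAX(9, 6) = 9
  C12 = 3 + 9 = 12
  A7 = 12 - 6 = 6
  G11 = MIN(3, -5) = -5
  H4 = MAX(9, -5) = 9
  A10 = 9 * 6 = 54
  D7 = MAX(6, 54) = 54
  G1 = MAX(6, 54) = 54

Propagation after the edit:
  D1: runs — C6 6->-3; result 12.
  D10: runs — C6 6->-3; result 9 (same value as before).
  C12: runs — D1 3->12; result 21.
  A7: runs — C12 12->21; C6 6->-3; result 24.
  G11: runs — D1 3->12; result -5 (same value as before).
  H4: checked — values it read are unchanged (D10 unchanged, G11 unchanged); reused cached 9 without running.
  A10: runs — A7 6->24; result 216.
  D7: runs — A7 6->24; A10 54->216; result 216.
  G1: runs — A7 6->24; D7 54->216; result 216.

Key observation: the cutoff stops propagation at H4 — its inputs' values are unchanged, so it reuses its cache.

New value of G1: 216.
Formula cells that run: A7, A10, C12, D1, D7, D10, G1, G11 — 8 in total.
Values that change: A7, A10, C6, C12, D1, D7, G1.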